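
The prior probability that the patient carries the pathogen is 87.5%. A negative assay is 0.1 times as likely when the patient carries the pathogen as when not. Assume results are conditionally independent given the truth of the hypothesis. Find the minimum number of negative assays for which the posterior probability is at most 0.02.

3

Prior odds = 0.875/0.125 = 7.
Likelihood ratio per negative assay = 0.1.
Target posterior odds = 0.02/0.98 = 1/49.
Need 7 × 0.1ⁿ ≤ 1/49, i.e. 0.1ⁿ ≤ 1/343.
0.1² = 0.01 is still above 1/343 but 0.1³ = 0.001 is at or below it, so n = 3.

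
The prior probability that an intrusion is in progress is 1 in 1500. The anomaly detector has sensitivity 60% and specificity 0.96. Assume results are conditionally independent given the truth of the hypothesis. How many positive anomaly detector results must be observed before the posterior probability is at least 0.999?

6

Prior odds: (1/1500) ÷ (1499/1500) = 1/1499.
False-positive rate = 1 − 0.96 = 0.04; likelihood ratio of a positive = 0.6/0.04 = 15.
Target odds: 0.999 ÷ 0.001 = 999.
Require 15ⁿ ≥ 999 ÷ (1/1499) = 1497501.
15⁵ = 759375 falls short of 1497501 but 15⁶ = 11390625 reaches it, so n = 6.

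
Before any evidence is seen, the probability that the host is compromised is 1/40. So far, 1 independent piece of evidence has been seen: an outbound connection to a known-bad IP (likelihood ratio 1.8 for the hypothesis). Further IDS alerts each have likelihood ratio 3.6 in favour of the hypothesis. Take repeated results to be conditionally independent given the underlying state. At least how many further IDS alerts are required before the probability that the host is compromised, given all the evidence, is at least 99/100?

6

Prior odds = 0.025/0.975 = 1/39.
Bayes factor of the evidence already in hand = 1.8.
Odds after that evidence = (1/39) × 1.8 = 3/65.
Target odds = 0.99/0.01 = 99.
Need 3.6ⁿ ≥ 99 ÷ (3/65) = 2145.
3.6⁵ = 604.66176 falls short of 2145 but 3.6⁶ = 34012224/15625 reaches it, so n = 6.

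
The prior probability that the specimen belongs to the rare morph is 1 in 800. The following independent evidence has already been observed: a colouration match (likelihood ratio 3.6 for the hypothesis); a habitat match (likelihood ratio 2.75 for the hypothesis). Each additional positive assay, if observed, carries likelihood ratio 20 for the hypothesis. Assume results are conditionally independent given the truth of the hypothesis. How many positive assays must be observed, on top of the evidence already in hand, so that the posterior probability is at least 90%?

Prior odds = 0.00125/0.99875 = 1/799.
Combined Bayes factor of the evidence already in hand = 3.6 × 2.75 = 9.9.
Odds after that evidence = (1/799) × 9.9 = 99/7990.
Target odds = 0.9/0.1 = 9.
Need 20ⁿ ≥ 9 ÷ (99/7990) = 7990/11.
20² = 400 falls short of 7990/11 but 20³ = 8000 reaches it, so n = 3.

3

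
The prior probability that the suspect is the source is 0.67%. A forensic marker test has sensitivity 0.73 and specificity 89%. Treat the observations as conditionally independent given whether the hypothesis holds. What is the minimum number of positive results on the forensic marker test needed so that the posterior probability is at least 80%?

Prior odds: 0.0067 ÷ 0.9933 = 67/9933.
False-positive rate = 1 − 0.89 = 0.11; likelihood ratio of a positive = 0.73/0.11 = 73/11.
Target posterior odds = 0.8/0.2 = 4.
Require (73/11)ⁿ ≥ 4 ÷ (67/9933) = 39732/67.
(73/11)³ = 389017/1331 falls short of 39732/67 but (73/11)⁴ = 28398241/14641 reaches it, so n = 4.

4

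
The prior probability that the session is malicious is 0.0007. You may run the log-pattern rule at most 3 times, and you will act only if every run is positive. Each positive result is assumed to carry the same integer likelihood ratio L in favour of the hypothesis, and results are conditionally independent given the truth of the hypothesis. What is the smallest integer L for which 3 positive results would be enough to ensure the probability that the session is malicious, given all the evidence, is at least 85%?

Prior odds = 0.0007/0.9993 = 7/9993.
Target odds = 0.85/0.15 = 17/3.
Need L³ ≥ 17/3 ÷ (7/9993) = 56627/7.
20³ = 8000 < 56627/7 ≤ 9261 = 21³, so L = 21.

21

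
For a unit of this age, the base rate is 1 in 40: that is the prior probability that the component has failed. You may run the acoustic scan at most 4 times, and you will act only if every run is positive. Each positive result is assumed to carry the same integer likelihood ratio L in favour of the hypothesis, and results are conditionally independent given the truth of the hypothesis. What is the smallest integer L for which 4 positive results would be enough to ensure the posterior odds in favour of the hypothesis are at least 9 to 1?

5

Prior odds = 0.025/0.975 = 1/39.
Target odds = 9.
Need L⁴ ≥ 9 ÷ (1/39) = 351.
4⁴ = 256 < 351 ≤ 625 = 5⁴, so L = 5.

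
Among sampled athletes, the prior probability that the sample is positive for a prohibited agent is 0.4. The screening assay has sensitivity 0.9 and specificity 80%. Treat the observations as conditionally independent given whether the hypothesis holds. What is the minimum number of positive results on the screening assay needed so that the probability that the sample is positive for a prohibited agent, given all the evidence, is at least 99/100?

4

Prior odds: 0.4 ÷ 0.6 = 2/3.
False-positive rate = 1 − 0.8 = 0.2; likelihood ratio of a positive = 0.9/0.2 = 4.5.
Target posterior odds = 0.99/0.01 = 99.
Need (2/3) × 4.5ⁿ ≥ 99, i.e. 4.5ⁿ ≥ 148.5.
4.5³ = 91.125 falls short of 148.5 but 4.5⁴ = 410.0625 reaches it, so n = 4.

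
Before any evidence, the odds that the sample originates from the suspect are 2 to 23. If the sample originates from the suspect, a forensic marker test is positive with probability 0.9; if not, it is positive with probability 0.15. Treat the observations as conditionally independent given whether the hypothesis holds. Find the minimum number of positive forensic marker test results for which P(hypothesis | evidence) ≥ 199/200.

Prior odds = 2/23.
Likelihood ratio of a positive = 0.9/0.15 = 6.
Target odds: 0.995 ÷ 0.005 = 199.
Need (2/23) × 6ⁿ ≥ 199, i.e. 6ⁿ ≥ 2288.5.
6⁴ = 1296 falls short of 2288.5 but 6⁵ = 7776 reaches it, so n = 5.

5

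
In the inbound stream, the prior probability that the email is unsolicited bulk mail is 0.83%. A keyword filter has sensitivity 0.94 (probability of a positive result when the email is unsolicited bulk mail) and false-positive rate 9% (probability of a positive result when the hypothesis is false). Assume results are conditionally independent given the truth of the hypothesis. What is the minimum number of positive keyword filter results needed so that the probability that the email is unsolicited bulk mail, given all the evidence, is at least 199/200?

Prior odds: 0.0083 ÷ 0.9917 = 83/9917.
Likelihood ratio of a positive result = 0.94/0.09 = 94/9.
Target posterior odds = 0.995/0.005 = 199.
Require (94/9)ⁿ ≥ 199 ÷ (83/9917) = 1973483/83.
(94/9)⁴ = 78074896/6561 falls short of 1973483/83 but (94/9)⁵ ≈124287 reaches it, so n = 5.

5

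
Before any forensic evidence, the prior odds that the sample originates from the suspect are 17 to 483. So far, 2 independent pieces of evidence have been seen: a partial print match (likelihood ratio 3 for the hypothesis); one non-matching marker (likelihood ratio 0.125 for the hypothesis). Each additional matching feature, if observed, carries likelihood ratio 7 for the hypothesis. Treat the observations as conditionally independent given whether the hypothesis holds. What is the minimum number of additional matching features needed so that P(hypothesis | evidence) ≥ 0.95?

Prior odds = 17/483.
Combined Bayes factor of the evidence already in hand = 3 × 0.125 = 0.375.
Odds after that evidence = (17/483) × 0.375 = 17/1288.
Target odds = 0.95/0.05 = 19.
Need 7ⁿ ≥ 19 ÷ (17/1288) = 24472/17.
7³ = 343 falls short of 24472/17 but 7⁴ = 2401 reaches it, so n = 4.

4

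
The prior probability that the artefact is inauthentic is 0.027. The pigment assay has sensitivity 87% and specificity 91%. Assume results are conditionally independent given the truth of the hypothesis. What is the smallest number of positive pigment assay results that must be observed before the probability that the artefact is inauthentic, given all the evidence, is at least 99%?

4

Prior odds: 0.027 ÷ 0.973 = 27/973.
False-positive rate = 1 − 0.91 = 0.09; likelihood ratio of a positive = 0.87/0.09 = 29/3.
Target odds: 0.99 ÷ 0.01 = 99.
Require (29/3)ⁿ ≥ 99 ÷ (27/973) = 10703/3.
(29/3)³ = 24389/27 falls short of 10703/3 but (29/3)⁴ = 707281/81 reaches it, so n = 4.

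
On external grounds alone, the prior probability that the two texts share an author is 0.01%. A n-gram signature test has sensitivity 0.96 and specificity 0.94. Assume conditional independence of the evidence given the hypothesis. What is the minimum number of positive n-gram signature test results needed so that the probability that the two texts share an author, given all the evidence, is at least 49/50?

Prior odds: 0.0001 ÷ 0.9999 = 1/9999.
False-positive rate = 1 − 0.94 = 0.06; likelihood ratio of a positive = 0.96/0.06 = 16.
Target odds: 0.98 ÷ 0.02 = 49.
Require 16ⁿ ≥ 49 ÷ (1/9999) = 489951.
16⁴ = 65536 falls short of 489951 but 16⁵ = 1048576 reaches it, so n = 5.

5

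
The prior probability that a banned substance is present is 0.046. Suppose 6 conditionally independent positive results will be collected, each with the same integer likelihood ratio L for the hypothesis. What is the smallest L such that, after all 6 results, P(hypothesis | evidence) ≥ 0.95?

Prior odds = 0.046/0.954 = 23/477.
Target odds = 0.95/0.05 = 19.
Need L⁶ ≥ 19 ÷ (23/477) = 9063/23.
2⁶ = 64 < 9063/23 ≤ 729 = 3⁶, so L = 3.

3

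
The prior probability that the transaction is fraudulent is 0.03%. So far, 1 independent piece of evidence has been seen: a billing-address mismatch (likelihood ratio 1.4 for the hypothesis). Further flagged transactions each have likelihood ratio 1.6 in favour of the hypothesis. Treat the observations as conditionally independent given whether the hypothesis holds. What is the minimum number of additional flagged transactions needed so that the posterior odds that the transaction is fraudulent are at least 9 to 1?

Prior odds = 0.0003/0.9997 = 3/9997.
Bayes factor of the evidence already in hand = 1.4.
Odds after that evidence = (3/9997) × 1.4 = 21/49985.
Target odds = 9.
Need 1.6ⁿ ≥ 9 ÷ (21/49985) = 149955/7.
1.6²¹ ≈19342.8 falls short of 149955/7 but 1.6²² ≈30948.5 reaches it, so n = 22.

22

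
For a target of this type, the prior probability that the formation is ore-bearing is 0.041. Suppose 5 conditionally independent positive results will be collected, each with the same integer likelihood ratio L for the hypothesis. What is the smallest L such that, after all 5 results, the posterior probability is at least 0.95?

Prior odds = 0.041/0.959 = 41/959.
Target odds = 0.95/0.05 = 19.
Need L⁵ ≥ 19 ÷ (41/959) = 18221/41.
3⁵ = 243 < 18221/41 ≤ 1024 = 4⁵, so L = 4.

4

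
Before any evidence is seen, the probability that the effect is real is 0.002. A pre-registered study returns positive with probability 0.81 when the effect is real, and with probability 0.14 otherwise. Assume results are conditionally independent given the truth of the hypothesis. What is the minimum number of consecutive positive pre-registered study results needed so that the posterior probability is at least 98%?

Prior odds: 0.002 ÷ 0.998 = 1/499.
Likelihood ratio of a positive result = 0.81/0.14 = 81/14.
Target odds: 0.98 ÷ 0.02 = 49.
Require (81/14)ⁿ ≥ 49 ÷ (1/499) = 24451.
(81/14)⁵ ≈6483.13 falls short of 24451 but (81/14)⁶ ≈37509.6 reaches it, so n = 6.

6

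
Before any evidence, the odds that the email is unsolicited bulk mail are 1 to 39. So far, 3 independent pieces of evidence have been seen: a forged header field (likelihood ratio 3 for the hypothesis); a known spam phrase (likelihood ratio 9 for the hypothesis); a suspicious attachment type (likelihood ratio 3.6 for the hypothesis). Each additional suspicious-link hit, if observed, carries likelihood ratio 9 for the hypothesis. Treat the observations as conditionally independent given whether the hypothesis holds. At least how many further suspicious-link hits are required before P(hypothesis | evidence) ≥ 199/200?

Prior odds = 1/39.
Combined Bayes factor of the evidence already in hand = 3 × 9 × 3.6 = 97.2.
Odds after that evidence = (1/39) × 97.2 = 162/65.
Target odds = 0.995/0.005 = 199.
Need 9ⁿ ≥ 199 ÷ (162/65) = 12935/162.
9¹ = 9 falls short of 12935/162 but 9² = 81 reaches it, so n = 2.

2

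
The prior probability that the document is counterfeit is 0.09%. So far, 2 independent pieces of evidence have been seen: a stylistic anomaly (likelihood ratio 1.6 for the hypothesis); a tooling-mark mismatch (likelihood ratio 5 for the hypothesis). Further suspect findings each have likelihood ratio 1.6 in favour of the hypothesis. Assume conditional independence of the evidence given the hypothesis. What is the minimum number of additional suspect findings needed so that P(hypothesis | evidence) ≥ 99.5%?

Prior odds = 0.0009/0.9991 = 9/9991.
Combined Bayes factor of the evidence already in hand = 1.6 × 5 = 8.
Odds after that evidence = (9/9991) × 8 = 72/9991.
Target odds = 0.995/0.005 = 199.
Need 1.6ⁿ ≥ 199 ÷ (72/9991) = 1988209/72.
1.6²¹ ≈19342.8 falls short of 1988209/72 but 1.6²² ≈30948.5 reaches it, so n = 22.

22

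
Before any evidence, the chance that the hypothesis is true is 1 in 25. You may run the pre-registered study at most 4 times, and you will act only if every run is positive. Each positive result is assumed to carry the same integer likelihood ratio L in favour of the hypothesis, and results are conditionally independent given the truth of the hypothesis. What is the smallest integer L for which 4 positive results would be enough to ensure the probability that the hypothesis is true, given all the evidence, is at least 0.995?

9

Prior odds = 0.04/0.96 = 1/24.
Target odds = 0.995/0.005 = 199.
Need L⁴ ≥ 199 ÷ (1/24) = 4776.
8⁴ = 4096 < 4776 ≤ 6561 = 9⁴, so L = 9.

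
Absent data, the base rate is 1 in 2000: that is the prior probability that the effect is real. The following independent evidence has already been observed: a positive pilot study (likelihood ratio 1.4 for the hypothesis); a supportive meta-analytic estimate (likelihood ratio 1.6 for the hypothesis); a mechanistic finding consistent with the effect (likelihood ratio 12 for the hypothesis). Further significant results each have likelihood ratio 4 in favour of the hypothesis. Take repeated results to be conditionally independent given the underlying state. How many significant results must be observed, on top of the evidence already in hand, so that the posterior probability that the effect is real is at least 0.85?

Prior odds = 0.0005/0.9995 = 1/1999.
Combined Bayes factor of the evidence already in hand = 1.4 × 1.6 × 12 = 26.88.
Odds after that evidence = (1/1999) × 26.88 = 672/49975.
Target odds = 0.85/0.15 = 17/3.
Need 4ⁿ ≥ 17/3 ÷ (672/49975) = 849575/2016.
4⁴ = 256 falls short of 849575/2016 but 4⁵ = 1024 reaches it, so n = 5.

5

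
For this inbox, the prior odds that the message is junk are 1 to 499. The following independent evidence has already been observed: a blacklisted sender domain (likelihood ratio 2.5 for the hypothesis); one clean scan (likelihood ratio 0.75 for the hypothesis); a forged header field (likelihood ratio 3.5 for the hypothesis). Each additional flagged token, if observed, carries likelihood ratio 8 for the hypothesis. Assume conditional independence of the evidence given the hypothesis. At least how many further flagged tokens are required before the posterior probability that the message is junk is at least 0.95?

Prior odds = 1/499.
Combined Bayes factor of the evidence already in hand = 2.5 × 0.75 × 3.5 = 6.5625.
Odds after that evidence = (1/499) × 6.5625 = 105/7984.
Target odds = 0.95/0.05 = 19.
Need 8ⁿ ≥ 19 ÷ (105/7984) = 151696/105.
8³ = 512 falls short of 151696/105 but 8⁴ = 4096 reaches it, so n = 4.

4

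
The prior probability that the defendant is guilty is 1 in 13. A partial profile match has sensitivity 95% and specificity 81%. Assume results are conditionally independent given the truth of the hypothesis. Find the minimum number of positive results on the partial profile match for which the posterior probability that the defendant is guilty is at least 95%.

4

Prior odds = (1/13)/(12/13) = 1/12.
False-positive rate = 1 − 0.81 = 0.19; likelihood ratio of a positive = 0.95/0.19 = 5.
Target odds: 0.95 ÷ 0.05 = 19.
Require 5ⁿ ≥ 19 ÷ (1/12) = 228.
5³ = 125 falls short of 228 but 5⁴ = 625 reaches it, so n = 4.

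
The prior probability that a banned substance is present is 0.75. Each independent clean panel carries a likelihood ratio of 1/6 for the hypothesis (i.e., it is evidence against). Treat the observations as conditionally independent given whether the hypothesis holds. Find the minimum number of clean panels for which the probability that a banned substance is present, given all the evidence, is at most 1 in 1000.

Prior odds: 0.75 ÷ 0.25 = 3.
Likelihood ratio per clean panel = 1/6.
Target posterior odds = 0.001/0.999 = 1/999.
Need 3 × (1/6)ⁿ ≤ 1/999, i.e. (1/6)ⁿ ≤ 1/2997.
(1/6)⁴ = 1/1296 is still above 1/2997 but (1/6)⁵ = 1/7776 is at or below it, so n = 5.

5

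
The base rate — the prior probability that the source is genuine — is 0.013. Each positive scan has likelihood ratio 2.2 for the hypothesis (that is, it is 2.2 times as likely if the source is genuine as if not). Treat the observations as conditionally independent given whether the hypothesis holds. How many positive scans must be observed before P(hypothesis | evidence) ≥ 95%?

10

Prior odds = 0.013/0.987 = 13/987.
Likelihood ratio per positive scan = 2.2.
Target odds: 0.95 ÷ 0.05 = 19.
Need (13/987) × 2.2ⁿ ≥ 19, i.e. 2.2ⁿ ≥ 18753/13.
2.2⁹ ≈1207.27 falls short of 18753/13 but 2.2¹⁰ ≈2655.99 reaches it, so n = 10.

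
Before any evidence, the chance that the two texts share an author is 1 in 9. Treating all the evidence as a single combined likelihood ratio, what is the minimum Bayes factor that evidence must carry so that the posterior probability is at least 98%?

Prior odds = (1/9)/(8/9) = 0.125.
Target odds = 0.98/0.02 = 49.
Required Bayes factor = 49 ÷ 0.125 = 392.

392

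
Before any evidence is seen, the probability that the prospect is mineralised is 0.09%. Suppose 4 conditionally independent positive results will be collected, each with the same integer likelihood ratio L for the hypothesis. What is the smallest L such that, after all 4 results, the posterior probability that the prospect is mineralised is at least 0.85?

9

Prior odds = 0.0009/0.9991 = 9/9991.
Target odds = 0.85/0.15 = 17/3.
Need L⁴ ≥ 17/3 ÷ (9/9991) = 169847/27.
8⁴ = 4096 < 169847/27 ≤ 6561 = 9⁴, so L = 9.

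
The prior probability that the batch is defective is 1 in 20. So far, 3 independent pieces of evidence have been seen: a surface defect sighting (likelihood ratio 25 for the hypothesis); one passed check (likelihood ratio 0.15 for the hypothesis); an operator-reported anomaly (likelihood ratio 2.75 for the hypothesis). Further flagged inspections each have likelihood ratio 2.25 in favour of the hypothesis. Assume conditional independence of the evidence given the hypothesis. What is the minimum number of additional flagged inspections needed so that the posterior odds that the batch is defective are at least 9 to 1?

Prior odds = 0.05/0.95 = 1/19.
Combined Bayes factor of the evidence already in hand = 25 × 0.15 × 2.75 = 10.3125.
Odds after that evidence = (1/19) × 10.3125 = 165/304.
Target odds = 9.
Need 2.25ⁿ ≥ 9 ÷ (165/304) = 912/55.
2.25³ = 11.390625 falls short of 912/55 but 2.25⁴ = 25.62890625 reaches it, so n = 4.

4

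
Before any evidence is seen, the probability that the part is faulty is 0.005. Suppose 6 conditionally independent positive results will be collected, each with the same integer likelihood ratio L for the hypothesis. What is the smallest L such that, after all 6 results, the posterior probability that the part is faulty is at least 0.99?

Prior odds = 0.005/0.995 = 1/199.
Target odds = 0.99/0.01 = 99.
Need L⁶ ≥ 99 ÷ (1/199) = 19701.
5⁶ = 15625 < 19701 ≤ 46656 = 6⁶, so L = 6.

6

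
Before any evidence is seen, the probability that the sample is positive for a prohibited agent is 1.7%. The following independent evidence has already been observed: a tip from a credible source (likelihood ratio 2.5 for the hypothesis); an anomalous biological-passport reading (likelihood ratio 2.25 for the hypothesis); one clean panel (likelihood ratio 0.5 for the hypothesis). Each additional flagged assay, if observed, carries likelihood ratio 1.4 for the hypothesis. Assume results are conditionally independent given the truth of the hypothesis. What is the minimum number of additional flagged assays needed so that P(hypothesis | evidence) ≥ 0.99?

23

Prior odds = 0.017/0.983 = 17/983.
Combined Bayes factor of the evidence already in hand = 2.5 × 2.25 × 0.5 = 2.8125.
Odds after that evidence = (17/983) × 2.8125 = 765/15728.
Target odds = 0.99/0.01 = 99.
Need 1.4ⁿ ≥ 99 ÷ (765/15728) = 173008/85.
1.4²² ≈1639.9 falls short of 173008/85 but 1.4²³ ≈2295.86 reaches it, so n = 23.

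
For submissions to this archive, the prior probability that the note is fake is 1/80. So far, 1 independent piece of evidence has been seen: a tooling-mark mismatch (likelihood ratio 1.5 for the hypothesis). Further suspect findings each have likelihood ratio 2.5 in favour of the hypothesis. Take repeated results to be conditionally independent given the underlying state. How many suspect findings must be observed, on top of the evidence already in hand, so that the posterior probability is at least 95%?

Prior odds = 0.0125/0.9875 = 1/79.
Bayes factor of the evidence already in hand = 1.5.
Odds after that evidence = (1/79) × 1.5 = 3/158.
Target odds = 0.95/0.05 = 19.
Need 2.5ⁿ ≥ 19 ÷ (3/158) = 3002/3.
2.5⁷ = 610.3515625 falls short of 3002/3 but 2.5⁸ = 390625/256 reaches it, so n = 8.

8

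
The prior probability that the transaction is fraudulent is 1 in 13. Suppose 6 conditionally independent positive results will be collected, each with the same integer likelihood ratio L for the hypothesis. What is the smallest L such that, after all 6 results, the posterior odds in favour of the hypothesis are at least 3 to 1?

2

Prior odds = (1/13)/(12/13) = 1/12.
Target odds = 3.
Need L⁶ ≥ 3 ÷ (1/12) = 36.
1⁶ = 1 < 36 ≤ 64 = 2⁶, so L = 2.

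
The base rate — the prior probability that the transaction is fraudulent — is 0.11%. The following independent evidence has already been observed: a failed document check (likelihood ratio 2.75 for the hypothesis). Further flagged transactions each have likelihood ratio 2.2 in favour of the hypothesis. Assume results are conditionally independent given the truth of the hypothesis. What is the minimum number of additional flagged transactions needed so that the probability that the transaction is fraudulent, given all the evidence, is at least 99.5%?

Prior odds = 0.0011/0.9989 = 11/9989.
Bayes factor of the evidence already in hand = 2.75.
Odds after that evidence = (11/9989) × 2.75 = 121/39956.
Target odds = 0.995/0.005 = 199.
Need 2.2ⁿ ≥ 199 ÷ (121/39956) = 7951244/121.
2.2¹⁴ ≈62218.2 falls short of 7951244/121 but 2.2¹⁵ ≈136880 reaches it, so n = 15.

15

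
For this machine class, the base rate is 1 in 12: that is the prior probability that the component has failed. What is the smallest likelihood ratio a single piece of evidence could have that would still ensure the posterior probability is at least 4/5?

44

Prior odds = (1/12)/(11/12) = 1/11.
Target odds = 0.8/0.2 = 4.
Required Bayes factor = 4 ÷ (1/11) = 44.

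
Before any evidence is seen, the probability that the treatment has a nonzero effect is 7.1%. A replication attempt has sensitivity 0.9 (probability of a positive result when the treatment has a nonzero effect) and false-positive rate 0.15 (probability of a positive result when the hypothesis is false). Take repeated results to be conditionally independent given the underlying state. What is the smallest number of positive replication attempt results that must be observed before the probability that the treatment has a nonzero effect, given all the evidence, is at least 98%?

Prior odds: 0.071 ÷ 0.929 = 71/929.
Likelihood ratio of a positive result = 0.9/0.15 = 6.
Target posterior odds = 0.98/0.02 = 49.
Require 6ⁿ ≥ 49 ÷ (71/929) = 45521/71.
6³ = 216 falls short of 45521/71 but 6⁴ = 1296 reaches it, so n = 4.

4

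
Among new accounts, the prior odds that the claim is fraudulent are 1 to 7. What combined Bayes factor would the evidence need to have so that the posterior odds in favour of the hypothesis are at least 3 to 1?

21

Prior odds = 1/7.
Target odds = 3.
Required Bayes factor = 3 ÷ (1/7) = 21.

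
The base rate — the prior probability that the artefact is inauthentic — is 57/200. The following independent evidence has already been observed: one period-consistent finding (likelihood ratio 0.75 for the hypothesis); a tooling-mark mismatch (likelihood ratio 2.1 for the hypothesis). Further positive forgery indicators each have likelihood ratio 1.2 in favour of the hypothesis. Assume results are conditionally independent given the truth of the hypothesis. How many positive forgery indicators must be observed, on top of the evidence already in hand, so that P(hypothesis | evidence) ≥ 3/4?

9

Prior odds = 0.285/0.715 = 57/143.
Combined Bayes factor of the evidence already in hand = 0.75 × 2.1 = 1.575.
Odds after that evidence = (57/143) × 1.575 = 3591/5720.
Target odds = 0.75/0.25 = 3.
Need 1.2ⁿ ≥ 3 ÷ (3591/5720) = 5720/1197.
1.2⁸ = 1679616/390625 falls short of 5720/1197 but 1.2⁹ = 10077696/1953125 reaches it, so n = 9.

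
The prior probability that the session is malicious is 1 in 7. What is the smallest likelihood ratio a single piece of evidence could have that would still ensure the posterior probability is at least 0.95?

Prior odds = (1/7)/(6/7) = 1/6.
Target odds = 0.95/0.05 = 19.
Required Bayes factor = 19 ÷ (1/6) = 114.

114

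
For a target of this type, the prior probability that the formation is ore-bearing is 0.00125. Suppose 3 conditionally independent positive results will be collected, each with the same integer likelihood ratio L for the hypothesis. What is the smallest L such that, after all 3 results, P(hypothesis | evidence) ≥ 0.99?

Prior odds = 0.00125/0.99875 = 1/799.
Target odds = 0.99/0.01 = 99.
Need L³ ≥ 99 ÷ (1/799) = 79101.
42³ = 74088 < 79101 ≤ 79507 = 43³, so L = 43.

43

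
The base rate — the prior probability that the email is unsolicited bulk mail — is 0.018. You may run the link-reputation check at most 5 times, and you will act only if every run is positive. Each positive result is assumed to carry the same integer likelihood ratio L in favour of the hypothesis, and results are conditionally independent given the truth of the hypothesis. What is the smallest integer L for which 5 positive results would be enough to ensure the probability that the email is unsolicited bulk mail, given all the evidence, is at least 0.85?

4

Prior odds = 0.018/0.982 = 9/491.
Target odds = 0.85/0.15 = 17/3.
Need L⁵ ≥ 17/3 ÷ (9/491) = 8347/27.
3⁵ = 243 < 8347/27 ≤ 1024 = 4⁵, so L = 4.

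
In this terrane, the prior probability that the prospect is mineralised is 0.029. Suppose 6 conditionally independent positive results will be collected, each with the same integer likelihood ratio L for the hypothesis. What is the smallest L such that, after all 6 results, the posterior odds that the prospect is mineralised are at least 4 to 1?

3

Prior odds = 0.029/0.971 = 29/971.
Target odds = 4.
Need L⁶ ≥ 4 ÷ (29/971) = 3884/29.
2⁶ = 64 < 3884/29 ≤ 729 = 3⁶, so L = 3.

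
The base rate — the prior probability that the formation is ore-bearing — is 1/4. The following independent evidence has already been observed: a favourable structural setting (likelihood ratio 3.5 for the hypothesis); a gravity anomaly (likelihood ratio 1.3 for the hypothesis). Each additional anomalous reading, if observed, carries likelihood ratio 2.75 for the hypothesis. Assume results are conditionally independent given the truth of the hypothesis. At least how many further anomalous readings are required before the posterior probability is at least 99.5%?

5

Prior odds = 0.25/0.75 = 1/3.
Combined Bayes factor of the evidence already in hand = 3.5 × 1.3 = 4.55.
Odds after that evidence = (1/3) × 4.55 = 91/60.
Target odds = 0.995/0.005 = 199.
Need 2.75ⁿ ≥ 199 ÷ (91/60) = 11940/91.
2.75⁴ = 57.19140625 falls short of 11940/91 but 2.75⁵ = 161051/1024 reaches it, so n = 5.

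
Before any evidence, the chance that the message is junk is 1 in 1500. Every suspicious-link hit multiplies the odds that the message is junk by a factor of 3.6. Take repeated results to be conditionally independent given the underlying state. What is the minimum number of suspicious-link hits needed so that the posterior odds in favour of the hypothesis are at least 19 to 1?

Prior odds: (1/1500) ÷ (1499/1500) = 1/1499.
Likelihood ratio per suspicious-link hit = 3.6.
Target odds = 19.
Need (1/1499) × 3.6ⁿ ≥ 19, i.e. 3.6ⁿ ≥ 28481.
3.6⁸ ≈28211.1 falls short of 28481 but 3.6⁹ ≈101560 reaches it, so n = 9.

9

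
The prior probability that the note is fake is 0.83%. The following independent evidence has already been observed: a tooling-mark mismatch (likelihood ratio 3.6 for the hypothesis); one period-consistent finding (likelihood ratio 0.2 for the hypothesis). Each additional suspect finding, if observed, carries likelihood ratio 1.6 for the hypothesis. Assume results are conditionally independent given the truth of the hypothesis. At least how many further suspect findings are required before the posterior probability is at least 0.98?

Prior odds = 0.0083/0.9917 = 83/9917.
Combined Bayes factor of the evidence already in hand = 3.6 × 0.2 = 0.72.
Odds after that evidence = (83/9917) × 0.72 = 1494/247925.
Target odds = 0.98/0.02 = 49.
Need 1.6ⁿ ≥ 49 ÷ (1494/247925) = 12148325/1494.
1.6¹⁹ ≈7555.79 falls short of 12148325/1494 but 1.6²⁰ ≈12089.3 reaches it, so n = 20.

20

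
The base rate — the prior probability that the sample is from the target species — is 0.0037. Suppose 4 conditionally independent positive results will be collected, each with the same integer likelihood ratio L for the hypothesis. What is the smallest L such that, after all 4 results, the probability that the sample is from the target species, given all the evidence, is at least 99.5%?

Prior odds = 0.0037/0.9963 = 37/9963.
Target odds = 0.995/0.005 = 199.
Need L⁴ ≥ 199 ÷ (37/9963) = 1982637/37.
15⁴ = 50625 < 1982637/37 ≤ 65536 = 16⁴, so L = 16.

16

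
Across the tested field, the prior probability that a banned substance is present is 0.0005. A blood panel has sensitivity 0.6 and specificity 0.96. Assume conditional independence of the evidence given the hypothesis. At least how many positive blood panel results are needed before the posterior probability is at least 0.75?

4

Prior odds: 0.0005 ÷ 0.9995 = 1/1999.
False-positive rate = 1 − 0.96 = 0.04; likelihood ratio of a positive = 0.6/0.04 = 15.
Target posterior odds = 0.75/0.25 = 3.
Require 15ⁿ ≥ 3 ÷ (1/1999) = 5997.
15³ = 3375 falls short of 5997 but 15⁴ = 50625 reaches it, so n = 4.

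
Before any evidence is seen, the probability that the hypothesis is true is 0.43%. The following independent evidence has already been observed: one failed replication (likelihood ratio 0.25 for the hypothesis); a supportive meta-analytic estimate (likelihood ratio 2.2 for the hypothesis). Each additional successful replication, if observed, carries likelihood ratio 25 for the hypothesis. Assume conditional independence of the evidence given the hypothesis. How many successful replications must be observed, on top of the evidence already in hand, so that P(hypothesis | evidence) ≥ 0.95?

3

Prior odds = 0.0043/0.9957 = 43/9957.
Combined Bayes factor of the evidence already in hand = 0.25 × 2.2 = 0.55.
Odds after that evidence = (43/9957) × 0.55 = 473/199140.
Target odds = 0.95/0.05 = 19.
Need 25ⁿ ≥ 19 ÷ (473/199140) = 3783660/473.
25² = 625 falls short of 3783660/473 but 25³ = 15625 reaches it, so n = 3.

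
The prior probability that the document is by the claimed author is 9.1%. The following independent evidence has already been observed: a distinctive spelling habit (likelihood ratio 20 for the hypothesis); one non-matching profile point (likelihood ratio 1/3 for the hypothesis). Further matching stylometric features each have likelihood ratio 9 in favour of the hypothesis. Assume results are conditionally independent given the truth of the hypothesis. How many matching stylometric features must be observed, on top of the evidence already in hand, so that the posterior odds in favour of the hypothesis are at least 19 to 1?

Prior odds = 0.091/0.909 = 91/909.
Combined Bayes factor of the evidence already in hand = 20 × (1/3) = 20/3.
Odds after that evidence = (91/909) × 20/3 = 1820/2727.
Target odds = 19.
Need 9ⁿ ≥ 19 ÷ (1820/2727) = 51813/1820.
9¹ = 9 falls short of 51813/1820 but 9² = 81 reaches it, so n = 2.

2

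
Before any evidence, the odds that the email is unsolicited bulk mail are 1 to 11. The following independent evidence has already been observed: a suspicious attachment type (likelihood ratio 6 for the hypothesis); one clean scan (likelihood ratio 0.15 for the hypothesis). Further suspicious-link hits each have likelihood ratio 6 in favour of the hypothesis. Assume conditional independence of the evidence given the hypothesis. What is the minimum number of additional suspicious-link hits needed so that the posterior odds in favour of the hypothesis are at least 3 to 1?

3

Prior odds = 1/11.
Combined Bayes factor of the evidence already in hand = 6 × 0.15 = 0.9.
Odds after that evidence = (1/11) × 0.9 = 9/110.
Target odds = 3.
Need 6ⁿ ≥ 3 ÷ (9/110) = 110/3.
6² = 36 falls short of 110/3 but 6³ = 216 reaches it, so n = 3.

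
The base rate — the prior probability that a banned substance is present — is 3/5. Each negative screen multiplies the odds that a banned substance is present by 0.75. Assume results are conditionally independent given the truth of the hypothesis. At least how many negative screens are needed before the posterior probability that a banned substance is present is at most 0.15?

8

Prior odds = 0.6/0.4 = 1.5.
Likelihood ratio per negative screen = 0.75.
Target odds: 0.15 ÷ 0.85 = 3/17.
Need 1.5 × 0.75ⁿ ≤ 3/17, i.e. 0.75ⁿ ≤ 2/17.
0.75⁷ = 2187/16384 is still above 2/17 but 0.75⁸ = 6561/65536 is at or below it, so n = 8.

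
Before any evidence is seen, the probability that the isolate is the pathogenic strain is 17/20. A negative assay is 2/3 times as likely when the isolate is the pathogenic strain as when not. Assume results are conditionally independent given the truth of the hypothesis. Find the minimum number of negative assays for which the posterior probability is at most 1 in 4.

7

Prior odds = 0.85/0.15 = 17/3.
Likelihood ratio per negative assay = 2/3.
Target posterior odds = 0.25/0.75 = 1/3.
Require (2/3)ⁿ ≤ 1/3 ÷ (17/3) = 1/17.
(2/3)⁶ = 64/729 is still above 1/17 but (2/3)⁷ = 128/2187 is at or below it, so n = 7.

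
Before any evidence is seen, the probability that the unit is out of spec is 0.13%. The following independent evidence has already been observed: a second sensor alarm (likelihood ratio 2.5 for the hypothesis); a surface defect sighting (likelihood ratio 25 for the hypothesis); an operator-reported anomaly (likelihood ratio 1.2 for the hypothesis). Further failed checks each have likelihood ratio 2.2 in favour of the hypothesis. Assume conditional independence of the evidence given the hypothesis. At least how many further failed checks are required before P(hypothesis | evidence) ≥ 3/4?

5

Prior odds = 0.0013/0.9987 = 13/9987.
Combined Bayes factor of the evidence already in hand = 2.5 × 25 × 1.2 = 75.
Odds after that evidence = (13/9987) × 75 = 325/3329.
Target odds = 0.75/0.25 = 3.
Need 2.2ⁿ ≥ 3 ÷ (325/3329) = 9987/325.
2.2⁴ = 23.4256 falls short of 9987/325 but 2.2⁵ = 51.53632 reaches it, so n = 5.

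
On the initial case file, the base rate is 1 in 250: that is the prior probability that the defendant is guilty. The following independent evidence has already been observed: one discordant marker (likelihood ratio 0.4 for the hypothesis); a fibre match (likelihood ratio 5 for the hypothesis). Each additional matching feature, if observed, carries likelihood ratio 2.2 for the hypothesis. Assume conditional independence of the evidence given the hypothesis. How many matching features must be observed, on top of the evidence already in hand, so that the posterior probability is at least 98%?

Prior odds = 0.004/0.996 = 1/249.
Combined Bayes factor of the evidence already in hand = 0.4 × 5 = 2.
Odds after that evidence = (1/249) × 2 = 2/249.
Target odds = 0.98/0.02 = 49.
Need 2.2ⁿ ≥ 49 ÷ (2/249) = 6100.5.
2.2¹¹ ≈5843.18 falls short of 6100.5 but 2.2¹² ≈12855 reaches it, so n = 12.

12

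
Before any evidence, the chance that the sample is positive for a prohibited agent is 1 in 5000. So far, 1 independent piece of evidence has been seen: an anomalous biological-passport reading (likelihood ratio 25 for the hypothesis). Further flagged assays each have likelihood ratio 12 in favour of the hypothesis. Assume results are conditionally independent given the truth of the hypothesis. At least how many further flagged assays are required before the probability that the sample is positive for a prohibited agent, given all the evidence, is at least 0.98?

4

Prior odds = 0.0002/0.9998 = 1/4999.
Bayes factor of the evidence already in hand = 25.
Odds after that evidence = (1/4999) × 25 = 25/4999.
Target odds = 0.98/0.02 = 49.
Need 12ⁿ ≥ 49 ÷ (25/4999) = 9798.04.
12³ = 1728 falls short of 9798.04 but 12⁴ = 20736 reaches it, so n = 4.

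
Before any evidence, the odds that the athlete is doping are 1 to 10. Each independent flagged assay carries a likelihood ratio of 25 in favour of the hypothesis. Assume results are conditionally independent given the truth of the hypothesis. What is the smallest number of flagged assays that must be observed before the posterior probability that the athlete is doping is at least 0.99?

3

Prior odds = 0.1.
Likelihood ratio per flagged assay = 25.
Target odds: 0.99 ÷ 0.01 = 99.
Need 0.1 × 25ⁿ ≥ 99, i.e. 25ⁿ ≥ 990.
25² = 625 falls short of 990 but 25³ = 15625 reaches it, so n = 3.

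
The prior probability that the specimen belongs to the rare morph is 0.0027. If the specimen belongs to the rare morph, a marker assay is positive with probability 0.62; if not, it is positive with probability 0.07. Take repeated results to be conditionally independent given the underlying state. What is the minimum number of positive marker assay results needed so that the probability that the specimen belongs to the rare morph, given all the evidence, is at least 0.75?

Prior odds: 0.0027 ÷ 0.9973 = 27/9973.
Likelihood ratio of a positive = 0.62/0.07 = 62/7.
Target odds: 0.75 ÷ 0.25 = 3.
Need (27/9973) × (62/7)ⁿ ≥ 3, i.e. (62/7)ⁿ ≥ 9973/9.
(62/7)³ = 238328/343 falls short of 9973/9 but (62/7)⁴ = 14776336/2401 reaches it, so n = 4.

4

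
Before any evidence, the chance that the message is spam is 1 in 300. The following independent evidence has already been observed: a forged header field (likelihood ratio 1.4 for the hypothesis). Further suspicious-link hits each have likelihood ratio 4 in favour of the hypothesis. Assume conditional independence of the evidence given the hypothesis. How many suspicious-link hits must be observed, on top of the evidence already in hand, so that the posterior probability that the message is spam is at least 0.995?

8

Prior odds = (1/300)/(299/300) = 1/299.
Bayes factor of the evidence already in hand = 1.4.
Odds after that evidence = (1/299) × 1.4 = 7/1495.
Target odds = 0.995/0.005 = 199.
Need 4ⁿ ≥ 199 ÷ (7/1495) = 297505/7.
4⁷ = 16384 falls short of 297505/7 but 4⁸ = 65536 reaches it, so n = 8.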